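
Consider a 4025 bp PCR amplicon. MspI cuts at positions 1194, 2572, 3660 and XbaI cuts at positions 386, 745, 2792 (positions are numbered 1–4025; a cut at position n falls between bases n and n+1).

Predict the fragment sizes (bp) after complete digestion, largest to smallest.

Combined cut positions (sorted): 386, 745, 1194, 2572, 2792, 3660.
Linear molecule, 6 cuts → 7 fragments:
  386 − 0 = 386 bp
  745 − 386 = 359 bp
  1194 − 745 = 449 bp
  2572 − 1194 = 1378 bp
  2792 − 2572 = 220 bp
  3660 − 2792 = 868 bp
  4025 − 3660 = 365 bp
Sorted largest to smallest: 1378, 868, 449, 386, 365, 359, 220 bp.

1378, 868, 449, 386, 365, 359, 220 bp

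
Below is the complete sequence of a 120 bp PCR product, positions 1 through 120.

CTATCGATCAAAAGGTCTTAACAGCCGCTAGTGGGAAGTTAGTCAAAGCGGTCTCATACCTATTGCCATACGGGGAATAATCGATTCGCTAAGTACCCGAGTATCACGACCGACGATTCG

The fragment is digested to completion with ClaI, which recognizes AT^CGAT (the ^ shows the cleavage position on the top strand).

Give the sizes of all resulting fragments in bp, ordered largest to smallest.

ClaI sites (ATCGAT) start at positions 3, 80.
ClaI cuts after base 2 of each site, so after positions 4, 81.
Linear molecule, 2 cuts → 3 fragments:
  1–4 → 4 bp
  5–81 → 77 bp
  82–120 → 39 bp
Sorted largest to smallest: 77, 39, 4 bp.

77, 39, 4 bp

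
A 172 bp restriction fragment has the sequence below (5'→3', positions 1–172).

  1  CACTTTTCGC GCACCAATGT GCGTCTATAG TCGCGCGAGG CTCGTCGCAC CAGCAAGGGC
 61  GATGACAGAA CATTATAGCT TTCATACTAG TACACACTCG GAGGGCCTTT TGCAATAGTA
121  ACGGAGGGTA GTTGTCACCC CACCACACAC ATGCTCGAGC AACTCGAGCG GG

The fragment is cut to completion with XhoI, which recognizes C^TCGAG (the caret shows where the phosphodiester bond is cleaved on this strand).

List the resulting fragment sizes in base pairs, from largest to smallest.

XhoI sites (CTCGAG) start at positions 154, 163.
XhoI cuts after the first base of each site, so after positions 154, 163.
Linear molecule, 2 cuts → 3 fragments:
  1–154 → 154 bp
  155–163 → 9 bp
  164–172 → 9 bp
Sorted largest to smallest: 154, 9, 9 bp.

154, 9, 9 bp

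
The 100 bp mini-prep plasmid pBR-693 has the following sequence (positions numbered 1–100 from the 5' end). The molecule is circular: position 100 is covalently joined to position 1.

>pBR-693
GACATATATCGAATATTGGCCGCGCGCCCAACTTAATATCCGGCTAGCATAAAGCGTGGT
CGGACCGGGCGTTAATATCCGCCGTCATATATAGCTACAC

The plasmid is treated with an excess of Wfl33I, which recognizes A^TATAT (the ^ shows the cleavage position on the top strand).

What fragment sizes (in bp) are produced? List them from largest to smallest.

Wfl33I sites (ATATAT) start at positions 4, 87.
Wfl33I cuts after the first base of each site, so after positions 4, 87.
Circular molecule, 2 cuts → 2 fragments:
  5–87 → 83 bp
  88–100 then 1–4 → 13 + 4 = 17 bp
Sorted largest to smallest: 83, 17 bp.

83, 17 bp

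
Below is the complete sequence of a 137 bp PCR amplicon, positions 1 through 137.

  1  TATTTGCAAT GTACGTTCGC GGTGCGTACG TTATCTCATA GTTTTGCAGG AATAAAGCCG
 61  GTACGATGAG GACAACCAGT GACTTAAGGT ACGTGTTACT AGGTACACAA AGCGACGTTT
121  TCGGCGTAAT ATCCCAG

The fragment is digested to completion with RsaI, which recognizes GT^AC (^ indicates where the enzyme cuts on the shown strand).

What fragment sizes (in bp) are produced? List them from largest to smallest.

35, 33, 28, 15, 14, 12 bp

RsaI sites (GTAC) start at positions 11, 26, 61, 89, 103.
RsaI cuts after base 2 of each site, so after positions 12, 27, 62, 90, 104.
Linear molecule, 5 cuts → 6 fragments:
  1–12 → 12 bp
  13–27 → 15 bp
  28–62 → 35 bp
  63–90 → 28 bp
  91–104 → 14 bp
  105–137 → 33 bp
Sorted largest to smallest: 35, 33, 28, 15, 14, 12 bp.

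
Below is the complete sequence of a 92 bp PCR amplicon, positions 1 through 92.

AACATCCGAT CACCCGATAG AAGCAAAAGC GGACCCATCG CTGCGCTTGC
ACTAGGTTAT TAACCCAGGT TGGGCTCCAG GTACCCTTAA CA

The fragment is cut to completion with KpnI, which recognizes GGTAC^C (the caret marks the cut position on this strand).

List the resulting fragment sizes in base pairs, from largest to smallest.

84, 8 bp

The KpnI site (GGTACC) starts at position 80.
KpnI cuts after base 5 of each site (before the last base), so after position 84.
Linear molecule, 1 cut → 2 fragments:
  1–84 → 84 bp
  85–92 → 8 bp
Sorted largest to smallest: 84, 8 bp.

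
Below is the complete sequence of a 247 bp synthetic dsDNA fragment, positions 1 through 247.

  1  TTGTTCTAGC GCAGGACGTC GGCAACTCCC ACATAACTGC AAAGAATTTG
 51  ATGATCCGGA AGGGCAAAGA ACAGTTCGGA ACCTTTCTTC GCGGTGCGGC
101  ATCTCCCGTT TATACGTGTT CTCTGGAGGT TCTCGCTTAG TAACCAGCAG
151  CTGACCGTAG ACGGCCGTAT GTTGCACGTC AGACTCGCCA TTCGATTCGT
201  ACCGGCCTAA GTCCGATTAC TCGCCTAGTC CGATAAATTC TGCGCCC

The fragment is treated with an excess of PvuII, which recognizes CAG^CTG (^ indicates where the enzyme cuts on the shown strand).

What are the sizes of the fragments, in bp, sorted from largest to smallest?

150, 97 bp

The PvuII site (CAGCTG) starts at position 148.
PvuII cuts after base 3 of each site, so after position 150.
Linear molecule, 1 cut → 2 fragments:
  1–150 → 150 bp
  151–247 → 97 bp
Sorted largest to smallest: 150, 97 bp.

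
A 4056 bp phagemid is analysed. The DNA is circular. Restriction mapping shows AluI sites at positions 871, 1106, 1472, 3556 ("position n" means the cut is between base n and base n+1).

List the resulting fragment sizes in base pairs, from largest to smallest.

Circular molecule, 4 cuts → 4 fragments:
  1106 − 871 = 235 bp
  1472 − 1106 = 366 bp
  3556 − 1472 = 2084 bp
  wrap: 4056 − 3556 + 871 = 1371 bp
Sorted largest to smallest: 2084, 1371, 366, 235 bp.

2084, 1371, 366, 235 bp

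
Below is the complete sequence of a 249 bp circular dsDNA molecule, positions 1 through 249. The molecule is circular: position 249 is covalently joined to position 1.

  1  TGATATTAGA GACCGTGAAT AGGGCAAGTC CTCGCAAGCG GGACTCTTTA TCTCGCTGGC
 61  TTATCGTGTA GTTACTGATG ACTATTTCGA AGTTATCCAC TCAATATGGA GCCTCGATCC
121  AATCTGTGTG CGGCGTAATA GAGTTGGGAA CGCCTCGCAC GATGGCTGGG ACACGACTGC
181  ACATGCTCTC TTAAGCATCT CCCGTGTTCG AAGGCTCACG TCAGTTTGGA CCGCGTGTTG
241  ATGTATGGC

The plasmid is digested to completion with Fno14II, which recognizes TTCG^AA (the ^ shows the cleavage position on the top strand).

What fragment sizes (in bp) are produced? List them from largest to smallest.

128, 121 bp

Fno14II sites (TTCGAA) start at positions 86, 207.
Fno14II cuts after base 4 of each site, so after positions 89, 210.
Circular molecule, 2 cuts → 2 fragments:
  90–210 → 121 bp
  211–249 then 1–89 → 39 + 89 = 128 bp
Sorted largest to smallest: 128, 121 bp.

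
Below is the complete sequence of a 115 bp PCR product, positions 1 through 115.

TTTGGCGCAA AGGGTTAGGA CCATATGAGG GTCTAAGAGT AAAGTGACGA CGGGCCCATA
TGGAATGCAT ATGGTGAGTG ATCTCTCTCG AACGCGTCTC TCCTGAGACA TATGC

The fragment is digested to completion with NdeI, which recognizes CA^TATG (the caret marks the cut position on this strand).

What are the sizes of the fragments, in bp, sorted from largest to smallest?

NdeI sites (CATATG) start at positions 22, 57, 68, 109.
NdeI cuts after base 2 of each site, so after positions 23, 58, 69, 110.
Linear molecule, 4 cuts → 5 fragments:
  1–23 → 23 bp
  24–58 → 35 bp
  59–69 → 11 bp
  70–110 → 41 bp
  111–115 → 5 bp
Sorted largest to smallest: 41, 35, 23, 11, 5 bp.

41, 35, 23, 11, 5 bp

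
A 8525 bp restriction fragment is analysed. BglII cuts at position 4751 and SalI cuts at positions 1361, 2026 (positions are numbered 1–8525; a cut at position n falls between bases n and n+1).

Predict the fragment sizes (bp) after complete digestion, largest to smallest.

Combined cut positions (sorted): 1361, 2026, 4751.
Linear molecule, 3 cuts → 4 fragments:
  1361 − 0 = 1361 bp
  2026 − 1361 = 665 bp
  4751 − 2026 = 2725 bp
  8525 − 4751 = 3774 bp
Sorted largest to smallest: 3774, 2725, 1361, 665 bp.

3774, 2725, 1361, 665 bp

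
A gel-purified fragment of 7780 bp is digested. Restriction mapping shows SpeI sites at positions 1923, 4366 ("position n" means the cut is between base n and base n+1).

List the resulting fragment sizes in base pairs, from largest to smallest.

Linear molecule, 2 cuts → 3 fragments:
  1923 − 0 = 1923 bp
  4366 − 1923 = 2443 bp
  7780 − 4366 = 3414 bp
Sorted largest to smallest: 3414, 2443, 1923 bp.

3414, 2443, 1923 bp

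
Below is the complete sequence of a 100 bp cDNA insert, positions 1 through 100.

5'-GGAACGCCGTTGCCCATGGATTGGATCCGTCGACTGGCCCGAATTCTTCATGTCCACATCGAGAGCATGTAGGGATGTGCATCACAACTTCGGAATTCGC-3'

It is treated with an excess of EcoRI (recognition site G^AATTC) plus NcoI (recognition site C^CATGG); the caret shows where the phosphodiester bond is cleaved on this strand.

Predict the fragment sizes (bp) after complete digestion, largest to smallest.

EcoRI sites (GAATTC) start at positions 41, 93.
EcoRI cuts after the first base of each site, so after positions 41, 93.
The NcoI site (CCATGG) starts at position 14.
NcoI cuts after the first base of each site, so after position 14.
Combined cut positions: 14, 41, 93.
Linear molecule, 3 cuts → 4 fragments:
  1–14 → 14 bp
  15–41 → 27 bp
  42–93 → 52 bp
  94–100 → 7 bp
Sorted largest to smallest: 52, 27, 14, 7 bp.

52, 27, 14, 7 bp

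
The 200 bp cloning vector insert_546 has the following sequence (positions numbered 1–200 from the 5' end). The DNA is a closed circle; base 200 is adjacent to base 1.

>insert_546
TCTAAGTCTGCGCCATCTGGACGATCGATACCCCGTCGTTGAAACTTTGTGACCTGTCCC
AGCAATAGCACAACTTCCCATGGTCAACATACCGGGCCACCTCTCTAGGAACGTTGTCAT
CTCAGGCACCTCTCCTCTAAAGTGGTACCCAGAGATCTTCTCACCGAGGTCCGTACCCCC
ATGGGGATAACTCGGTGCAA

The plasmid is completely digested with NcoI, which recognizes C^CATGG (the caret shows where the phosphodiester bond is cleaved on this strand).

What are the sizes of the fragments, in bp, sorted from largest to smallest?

101, 99 bp

NcoI sites (CCATGG) start at positions 78, 179.
NcoI cuts after the first base of each site, so after positions 78, 179.
Circular molecule, 2 cuts → 2 fragments:
  79–179 → 101 bp
  180–200 then 1–78 → 21 + 78 = 99 bp
Sorted largest to smallest: 101, 99 bp.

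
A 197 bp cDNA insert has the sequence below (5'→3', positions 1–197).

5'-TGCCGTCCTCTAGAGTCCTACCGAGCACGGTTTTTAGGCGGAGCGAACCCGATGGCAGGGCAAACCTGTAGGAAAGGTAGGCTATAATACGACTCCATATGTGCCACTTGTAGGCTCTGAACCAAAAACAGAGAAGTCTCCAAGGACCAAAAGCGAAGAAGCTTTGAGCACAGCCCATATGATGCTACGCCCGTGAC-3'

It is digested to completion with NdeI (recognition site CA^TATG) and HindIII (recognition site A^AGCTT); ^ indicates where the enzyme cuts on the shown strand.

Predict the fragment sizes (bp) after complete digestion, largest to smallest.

NdeI sites (CATATG) start at positions 96, 176.
NdeI cuts after base 2 of each site, so after positions 97, 177.
The HindIII site (AAGCTT) starts at position 159.
HindIII cuts after the first base of each site, so after position 159.
Combined cut positions: 97, 159, 177.
Linear molecule, 3 cuts → 4 fragments:
  1–97 → 97 bp
  98–159 → 62 bp
  160–177 → 18 bp
  178–197 → 20 bp
Sorted largest to smallest: 97, 62, 20, 18 bp.

97, 62, 20, 18 bp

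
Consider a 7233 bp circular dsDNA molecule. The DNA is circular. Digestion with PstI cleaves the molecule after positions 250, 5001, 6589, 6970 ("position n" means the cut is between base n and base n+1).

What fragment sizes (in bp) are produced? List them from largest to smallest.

Circular molecule, 4 cuts → 4 fragments:
  5001 − 250 = 4751 bp
  6589 − 5001 = 1588 bp
  6970 − 6589 = 381 bp
  wrap: 7233 − 6970 + 250 = 513 bp
Sorted largest to smallest: 4751, 1588, 513, 381 bp.

4751, 1588, 513, 381 bp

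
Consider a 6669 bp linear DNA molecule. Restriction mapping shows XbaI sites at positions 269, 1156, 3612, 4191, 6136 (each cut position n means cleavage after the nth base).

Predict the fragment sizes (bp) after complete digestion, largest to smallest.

2456, 1945, 887, 579, 533, 269 bp

Linear molecule, 5 cuts → 6 fragments:
  269 − 0 = 269 bp
  1156 − 269 = 887 bp
  3612 − 1156 = 2456 bp
  4191 − 3612 = 579 bp
  6136 − 4191 = 1945 bp
  6669 − 6136 = 533 bp
Sorted largest to smallest: 2456, 1945, 887, 579, 533, 269 bp.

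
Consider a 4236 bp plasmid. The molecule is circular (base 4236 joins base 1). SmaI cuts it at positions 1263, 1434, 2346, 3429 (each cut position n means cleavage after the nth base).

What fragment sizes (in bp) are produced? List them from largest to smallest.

Circular molecule, 4 cuts → 4 fragments:
  1434 − 1263 = 171 bp
  2346 − 1434 = 912 bp
  3429 − 2346 = 1083 bp
  wrap: 4236 − 3429 + 1263 = 2070 bp
Sorted largest to smallest: 2070, 1083, 912, 171 bp.

2070, 1083, 912, 171 bp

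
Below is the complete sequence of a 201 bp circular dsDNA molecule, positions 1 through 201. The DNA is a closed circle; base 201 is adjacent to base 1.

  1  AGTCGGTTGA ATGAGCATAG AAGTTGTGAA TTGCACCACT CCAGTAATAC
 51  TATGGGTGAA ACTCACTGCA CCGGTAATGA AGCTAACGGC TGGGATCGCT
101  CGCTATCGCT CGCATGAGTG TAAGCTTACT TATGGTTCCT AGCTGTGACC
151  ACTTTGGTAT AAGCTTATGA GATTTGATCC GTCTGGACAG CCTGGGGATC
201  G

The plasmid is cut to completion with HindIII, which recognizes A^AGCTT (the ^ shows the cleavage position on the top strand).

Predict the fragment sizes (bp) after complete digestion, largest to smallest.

162, 39 bp

HindIII sites (AAGCTT) start at positions 122, 161.
HindIII cuts after the first base of each site, so after positions 122, 161.
Circular molecule, 2 cuts → 2 fragments:
  123–161 → 39 bp
  162–201 then 1–122 → 40 + 122 = 162 bp
Sorted largest to smallest: 162, 39 bp.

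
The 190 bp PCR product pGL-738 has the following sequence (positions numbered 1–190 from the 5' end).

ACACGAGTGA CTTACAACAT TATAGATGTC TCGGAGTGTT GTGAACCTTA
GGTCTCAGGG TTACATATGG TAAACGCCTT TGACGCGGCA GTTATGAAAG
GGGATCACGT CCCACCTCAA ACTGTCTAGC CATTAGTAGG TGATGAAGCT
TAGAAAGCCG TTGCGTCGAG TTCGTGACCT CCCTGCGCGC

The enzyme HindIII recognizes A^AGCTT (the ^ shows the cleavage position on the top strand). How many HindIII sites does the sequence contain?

AAGCTT occurs starting at position 146.
HindIII cuts at 1 site.

1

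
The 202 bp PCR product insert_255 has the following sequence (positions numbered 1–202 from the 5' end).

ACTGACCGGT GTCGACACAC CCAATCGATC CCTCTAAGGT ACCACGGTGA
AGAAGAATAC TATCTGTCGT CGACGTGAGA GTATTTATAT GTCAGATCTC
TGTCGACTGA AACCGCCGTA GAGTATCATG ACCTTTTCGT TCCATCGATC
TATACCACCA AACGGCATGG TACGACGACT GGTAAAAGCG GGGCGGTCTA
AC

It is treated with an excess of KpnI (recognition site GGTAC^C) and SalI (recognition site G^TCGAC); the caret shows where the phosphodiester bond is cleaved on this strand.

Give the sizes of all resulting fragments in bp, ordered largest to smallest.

The KpnI site (GGTACC) starts at position 38.
KpnI cuts after base 5 of each site (before the last base), so after position 42.
SalI sites (GTCGAC) start at positions 11, 69, 102.
SalI cuts after the first base of each site, so after positions 11, 69, 102.
Combined cut positions: 11, 42, 69, 102.
Linear molecule, 4 cuts → 5 fragments:
  1–11 → 11 bp
  12–42 → 31 bp
  43–69 → 27 bp
  70–102 → 33 bp
  103–202 → 100 bp
Sorted largest to smallest: 100, 33, 31, 27, 11 bp.

100, 33, 31, 27, 11 bp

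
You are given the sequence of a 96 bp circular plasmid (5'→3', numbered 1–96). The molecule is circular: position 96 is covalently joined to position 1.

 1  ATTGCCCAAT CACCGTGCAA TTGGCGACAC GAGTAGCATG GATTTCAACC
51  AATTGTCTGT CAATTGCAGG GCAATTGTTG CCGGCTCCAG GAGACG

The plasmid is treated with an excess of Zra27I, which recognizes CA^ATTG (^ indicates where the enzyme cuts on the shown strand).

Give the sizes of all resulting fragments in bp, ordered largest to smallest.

Zra27I sites (CAATTG) start at positions 18, 50, 61, 72.
Zra27I cuts after base 2 of each site, so after positions 19, 51, 62, 73.
Circular molecule, 4 cuts → 4 fragments:
  20–51 → 32 bp
  52–62 → 11 bp
  63–73 → 11 bp
  74–96 then 1–19 → 23 + 19 = 42 bp
Sorted largest to smallest: 42, 32, 11, 11 bp.

42, 32, 11, 11 bp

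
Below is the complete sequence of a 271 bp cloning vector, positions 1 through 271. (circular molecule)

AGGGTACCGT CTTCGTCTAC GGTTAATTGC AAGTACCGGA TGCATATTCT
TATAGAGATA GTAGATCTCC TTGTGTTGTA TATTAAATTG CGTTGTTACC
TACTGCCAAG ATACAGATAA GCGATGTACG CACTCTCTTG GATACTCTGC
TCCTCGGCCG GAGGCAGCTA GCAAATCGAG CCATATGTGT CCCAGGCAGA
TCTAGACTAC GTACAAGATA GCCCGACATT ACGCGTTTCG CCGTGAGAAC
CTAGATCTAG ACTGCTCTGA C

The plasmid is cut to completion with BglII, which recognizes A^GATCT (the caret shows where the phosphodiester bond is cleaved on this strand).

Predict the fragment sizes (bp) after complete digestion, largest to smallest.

BglII sites (AGATCT) start at positions 63, 198, 253.
BglII cuts after the first base of each site, so after positions 63, 198, 253.
Circular molecule, 3 cuts → 3 fragments:
  64–198 → 135 bp
  199–253 → 55 bp
  254–271 then 1–63 → 18 + 63 = 81 bp
Sorted largest to smallest: 135, 81, 55 bp.

135, 81, 55 bp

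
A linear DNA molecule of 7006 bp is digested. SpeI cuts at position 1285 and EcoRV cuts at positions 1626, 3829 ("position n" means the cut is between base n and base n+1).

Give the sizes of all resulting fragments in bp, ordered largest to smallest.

3177, 2203, 1285, 341 bp

Combined cut positions (sorted): 1285, 1626, 3829.
Linear molecule, 3 cuts → 4 fragments:
  1285 − 0 = 1285 bp
  1626 − 1285 = 341 bp
  3829 − 1626 = 2203 bp
  7006 − 3829 = 3177 bp
Sorted largest to smallest: 3177, 2203, 1285, 341 bp.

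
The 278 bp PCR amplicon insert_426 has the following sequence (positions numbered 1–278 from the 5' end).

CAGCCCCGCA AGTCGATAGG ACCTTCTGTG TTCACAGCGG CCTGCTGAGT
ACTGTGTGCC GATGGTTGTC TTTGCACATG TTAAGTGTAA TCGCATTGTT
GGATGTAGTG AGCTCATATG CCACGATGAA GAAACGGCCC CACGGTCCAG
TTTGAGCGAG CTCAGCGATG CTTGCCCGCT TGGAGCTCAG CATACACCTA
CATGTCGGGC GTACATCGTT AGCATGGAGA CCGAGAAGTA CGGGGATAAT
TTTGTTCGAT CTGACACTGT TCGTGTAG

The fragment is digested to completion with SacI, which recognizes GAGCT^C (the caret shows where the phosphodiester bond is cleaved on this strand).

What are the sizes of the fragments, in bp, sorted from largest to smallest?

114, 91, 48, 25 bp

SacI sites (GAGCTC) start at positions 110, 158, 183.
SacI cuts after base 5 of each site (before the last base), so after positions 114, 162, 187.
Linear molecule, 3 cuts → 4 fragments:
  1–114 → 114 bp
  115–162 → 48 bp
  163–187 → 25 bp
  188–278 → 91 bp
Sorted largest to smallest: 114, 91, 48, 25 bp.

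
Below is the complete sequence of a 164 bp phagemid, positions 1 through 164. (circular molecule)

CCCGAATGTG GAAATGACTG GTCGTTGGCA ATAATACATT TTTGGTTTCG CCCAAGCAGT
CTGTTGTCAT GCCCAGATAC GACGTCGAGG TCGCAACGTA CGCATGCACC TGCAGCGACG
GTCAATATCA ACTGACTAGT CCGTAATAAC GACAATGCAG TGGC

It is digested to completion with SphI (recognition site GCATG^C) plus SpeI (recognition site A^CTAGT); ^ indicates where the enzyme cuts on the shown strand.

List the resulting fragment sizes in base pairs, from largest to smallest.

The SphI site (GCATGC) starts at position 102.
SphI cuts after base 5 of each site (before the last base), so after position 106.
The SpeI site (ACTAGT) starts at position 135.
SpeI cuts after the first base of each site, so after position 135.
Combined cut positions: 106, 135.
Circular molecule, 2 cuts → 2 fragments:
  107–135 → 29 bp
  136–164 then 1–106 → 29 + 106 = 135 bp
Sorted largest to smallest: 135, 29 bp.

135, 29 bp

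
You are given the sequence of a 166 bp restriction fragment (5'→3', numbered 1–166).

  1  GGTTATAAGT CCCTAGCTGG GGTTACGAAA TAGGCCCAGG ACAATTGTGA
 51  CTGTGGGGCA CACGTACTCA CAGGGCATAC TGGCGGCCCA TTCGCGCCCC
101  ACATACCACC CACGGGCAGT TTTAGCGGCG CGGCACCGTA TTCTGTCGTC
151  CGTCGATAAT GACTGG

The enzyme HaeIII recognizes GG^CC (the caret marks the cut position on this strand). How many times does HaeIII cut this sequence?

GGCC occurs starting at positions 33, 85.
HaeIII cuts at 2 sites.

2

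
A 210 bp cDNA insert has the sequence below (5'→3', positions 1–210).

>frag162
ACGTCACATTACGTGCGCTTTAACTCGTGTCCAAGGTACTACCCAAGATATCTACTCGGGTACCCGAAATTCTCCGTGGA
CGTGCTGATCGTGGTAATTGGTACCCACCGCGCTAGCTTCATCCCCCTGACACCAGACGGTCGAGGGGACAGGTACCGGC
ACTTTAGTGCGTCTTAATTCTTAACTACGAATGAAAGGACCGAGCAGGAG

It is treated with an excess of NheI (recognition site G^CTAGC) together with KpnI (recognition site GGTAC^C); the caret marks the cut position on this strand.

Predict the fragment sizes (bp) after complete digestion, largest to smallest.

The NheI site (GCTAGC) starts at position 112.
NheI cuts after the first base of each site, so after position 112.
KpnI sites (GGTACC) start at positions 59, 100, 152.
KpnI cuts after base 5 of each site (before the last base), so after positions 63, 104, 156.
Combined cut positions: 63, 104, 112, 156.
Linear molecule, 4 cuts → 5 fragments:
  1–63 → 63 bp
  64–104 → 41 bp
  105–112 → 8 bp
  113–156 → 44 bp
  157–210 → 54 bp
Sorted largest to smallest: 63, 54, 44, 41, 8 bp.

63, 54, 44, 41, 8 bp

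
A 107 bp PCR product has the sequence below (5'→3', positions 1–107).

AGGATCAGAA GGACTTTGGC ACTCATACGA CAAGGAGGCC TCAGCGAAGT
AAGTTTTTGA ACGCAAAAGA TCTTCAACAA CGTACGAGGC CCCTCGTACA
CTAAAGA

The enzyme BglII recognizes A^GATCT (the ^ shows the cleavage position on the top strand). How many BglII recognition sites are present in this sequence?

1

AGATCT occurs starting at position 68.
BglII cuts at 1 site.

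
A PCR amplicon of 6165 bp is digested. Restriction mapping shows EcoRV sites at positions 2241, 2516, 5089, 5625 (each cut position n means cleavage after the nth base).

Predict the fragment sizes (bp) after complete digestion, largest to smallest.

Linear molecule, 4 cuts → 5 fragments:
  2241 − 0 = 2241 bp
  2516 − 2241 = 275 bp
  5089 − 2516 = 2573 bp
  5625 − 5089 = 536 bp
  6165 − 5625 = 540 bp
Sorted largest to smallest: 2573, 2241, 540, 536, 275 bp.

2573, 2241, 540, 536, 275 bp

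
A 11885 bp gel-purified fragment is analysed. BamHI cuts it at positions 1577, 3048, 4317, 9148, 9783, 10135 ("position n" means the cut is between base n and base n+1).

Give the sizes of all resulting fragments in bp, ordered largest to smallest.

4831, 1750, 1577, 1471, 1269, 635, 352 bp

Linear molecule, 6 cuts → 7 fragments:
  1577 − 0 = 1577 bp
  3048 − 1577 = 1471 bp
  4317 − 3048 = 1269 bp
  9148 − 4317 = 4831 bp
  9783 − 9148 = 635 bp
  10135 − 9783 = 352 bp
  11885 − 10135 = 1750 bp
Sorted largest to smallest: 4831, 1750, 1577, 1471, 1269, 635, 352 bp.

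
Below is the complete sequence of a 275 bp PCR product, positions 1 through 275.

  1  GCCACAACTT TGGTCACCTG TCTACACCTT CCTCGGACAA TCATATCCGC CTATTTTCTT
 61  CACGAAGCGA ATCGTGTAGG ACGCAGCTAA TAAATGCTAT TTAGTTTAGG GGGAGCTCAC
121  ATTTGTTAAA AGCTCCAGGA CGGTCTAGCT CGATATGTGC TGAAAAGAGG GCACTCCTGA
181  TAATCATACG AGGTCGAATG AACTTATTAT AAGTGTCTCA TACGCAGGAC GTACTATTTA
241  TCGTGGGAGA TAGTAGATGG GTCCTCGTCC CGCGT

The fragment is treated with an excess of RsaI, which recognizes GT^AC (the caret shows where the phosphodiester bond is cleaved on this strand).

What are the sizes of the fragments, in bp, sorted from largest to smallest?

The RsaI site (GTAC) starts at position 231.
RsaI cuts after base 2 of each site, so after position 232.
Linear molecule, 1 cut → 2 fragments:
  1–232 → 232 bp
  233–275 → 43 bp
Sorted largest to smallest: 232, 43 bp.

232, 43 bp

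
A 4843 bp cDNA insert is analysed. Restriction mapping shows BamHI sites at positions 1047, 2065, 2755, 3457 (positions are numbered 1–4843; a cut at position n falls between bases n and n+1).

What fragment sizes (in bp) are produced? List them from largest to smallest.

1386, 1047, 1018, 702, 690 bp

Linear molecule, 4 cuts → 5 fragments:
  1047 − 0 = 1047 bp
  2065 − 1047 = 1018 bp
  2755 − 2065 = 690 bp
  3457 − 2755 = 702 bp
  4843 − 3457 = 1386 bp
Sorted largest to smallest: 1386, 1047, 1018, 702, 690 bp.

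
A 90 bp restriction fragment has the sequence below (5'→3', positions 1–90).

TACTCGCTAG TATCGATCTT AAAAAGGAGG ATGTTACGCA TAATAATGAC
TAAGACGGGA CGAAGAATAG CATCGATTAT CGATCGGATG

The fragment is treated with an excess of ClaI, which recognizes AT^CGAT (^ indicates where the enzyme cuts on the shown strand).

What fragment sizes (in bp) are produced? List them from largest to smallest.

60, 13, 10, 7 bp

ClaI sites (ATCGAT) start at positions 12, 72, 79.
ClaI cuts after base 2 of each site, so after positions 13, 73, 80.
Linear molecule, 3 cuts → 4 fragments:
  1–13 → 13 bp
  14–73 → 60 bp
  74–80 → 7 bp
  81–90 → 10 bp
Sorted largest to smallest: 60, 13, 10, 7 bp.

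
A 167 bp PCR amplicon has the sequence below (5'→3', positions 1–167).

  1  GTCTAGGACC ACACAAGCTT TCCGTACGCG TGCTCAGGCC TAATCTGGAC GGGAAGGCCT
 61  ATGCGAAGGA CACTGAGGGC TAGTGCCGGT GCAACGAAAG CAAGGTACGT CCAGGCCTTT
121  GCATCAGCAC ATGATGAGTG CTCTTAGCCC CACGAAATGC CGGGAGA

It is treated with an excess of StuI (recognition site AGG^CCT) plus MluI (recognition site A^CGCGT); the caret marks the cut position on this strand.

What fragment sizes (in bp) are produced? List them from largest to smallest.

58, 52, 26, 19, 12 bp

StuI sites (AGGCCT) start at positions 36, 55, 113.
StuI cuts after base 3 of each site, so after positions 38, 57, 115.
The MluI site (ACGCGT) starts at position 26.
MluI cuts after the first base of each site, so after position 26.
Combined cut positions: 26, 38, 57, 115.
Linear molecule, 4 cuts → 5 fragments:
  1–26 → 26 bp
  27–38 → 12 bp
  39–57 → 19 bp
  58–115 → 58 bp
  116–167 → 52 bp
Sorted largest to smallest: 58, 52, 26, 19, 12 bp.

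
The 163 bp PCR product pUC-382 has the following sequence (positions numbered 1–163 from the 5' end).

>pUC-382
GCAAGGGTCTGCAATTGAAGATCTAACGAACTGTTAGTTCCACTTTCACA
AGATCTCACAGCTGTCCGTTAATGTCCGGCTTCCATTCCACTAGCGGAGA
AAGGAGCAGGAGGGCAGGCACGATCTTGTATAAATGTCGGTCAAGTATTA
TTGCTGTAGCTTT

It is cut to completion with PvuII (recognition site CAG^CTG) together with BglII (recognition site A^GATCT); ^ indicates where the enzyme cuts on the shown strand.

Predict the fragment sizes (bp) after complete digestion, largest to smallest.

The PvuII site (CAGCTG) starts at position 59.
PvuII cuts after base 3 of each site, so after position 61.
BglII sites (AGATCT) start at positions 19, 51.
BglII cuts after the first base of each site, so after positions 19, 51.
Combined cut positions: 19, 51, 61.
Linear molecule, 3 cuts → 4 fragments:
  1–19 → 19 bp
  20–51 → 32 bp
  52–61 → 10 bp
  62–163 → 102 bp
Sorted largest to smallest: 102, 32, 19, 10 bp.

102, 32, 19, 10 bp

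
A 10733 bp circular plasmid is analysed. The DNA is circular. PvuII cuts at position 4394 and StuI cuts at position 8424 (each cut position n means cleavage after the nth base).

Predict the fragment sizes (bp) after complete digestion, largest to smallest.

Combined cut positions (sorted): 4394, 8424.
Circular molecule, 2 cuts → 2 fragments:
  8424 − 4394 = 4030 bp
  wrap: 10733 − 8424 + 4394 = 6703 bp
Sorted largest to smallest: 6703, 4030 bp.

6703, 4030 bp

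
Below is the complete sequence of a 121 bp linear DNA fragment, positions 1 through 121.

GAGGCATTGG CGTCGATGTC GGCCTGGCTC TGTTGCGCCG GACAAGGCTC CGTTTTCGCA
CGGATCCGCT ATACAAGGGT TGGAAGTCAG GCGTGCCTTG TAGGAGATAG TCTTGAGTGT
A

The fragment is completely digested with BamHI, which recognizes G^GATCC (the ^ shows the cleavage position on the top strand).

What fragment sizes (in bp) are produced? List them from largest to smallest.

62, 59 bp

The BamHI site (GGATCC) starts at position 62.
BamHI cuts after the first base of each site, so after position 62.
Linear molecule, 1 cut → 2 fragments:
  1–62 → 62 bp
  63–121 → 59 bp
Sorted largest to smallest: 62, 59 bp.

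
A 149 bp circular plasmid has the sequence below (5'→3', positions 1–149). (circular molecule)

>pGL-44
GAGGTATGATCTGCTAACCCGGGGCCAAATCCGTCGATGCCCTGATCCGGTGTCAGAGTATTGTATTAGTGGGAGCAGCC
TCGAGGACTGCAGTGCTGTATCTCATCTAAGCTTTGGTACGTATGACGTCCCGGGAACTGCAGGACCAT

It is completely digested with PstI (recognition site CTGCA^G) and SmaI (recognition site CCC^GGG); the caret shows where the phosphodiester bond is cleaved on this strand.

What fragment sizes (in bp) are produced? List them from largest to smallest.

PstI sites (CTGCAG) start at positions 88, 138.
PstI cuts after base 5 of each site (before the last base), so after positions 92, 142.
SmaI sites (CCCGGG) start at positions 18, 130.
SmaI cuts after base 3 of each site, so after positions 20, 132.
Combined cut positions: 20, 92, 132, 142.
Circular molecule, 4 cuts → 4 fragments:
  21–92 → 72 bp
  93–132 → 40 bp
  133–142 → 10 bp
  143–149 then 1–20 → 7 + 20 = 27 bp
Sorted largest to smallest: 72, 40, 27, 10 bp.

72, 40, 27, 10 bp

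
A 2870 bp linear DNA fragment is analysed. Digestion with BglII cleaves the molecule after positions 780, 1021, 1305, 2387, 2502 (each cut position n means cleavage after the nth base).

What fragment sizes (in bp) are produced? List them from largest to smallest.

Linear molecule, 5 cuts → 6 fragments:
  780 − 0 = 780 bp
  1021 − 780 = 241 bp
  1305 − 1021 = 284 bp
  2387 − 1305 = 1082 bp
  2502 − 2387 = 115 bp
  2870 − 2502 = 368 bp
Sorted largest to smallest: 1082, 780, 368, 284, 241, 115 bp.

1082, 780, 368, 284, 241, 115 bp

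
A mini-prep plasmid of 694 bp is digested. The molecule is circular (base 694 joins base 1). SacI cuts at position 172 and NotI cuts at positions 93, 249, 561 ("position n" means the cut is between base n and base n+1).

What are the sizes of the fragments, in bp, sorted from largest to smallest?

312, 226, 79, 77 bp

Combined cut positions (sorted): 93, 172, 249, 561.
Circular molecule, 4 cuts → 4 fragments:
  172 − 93 = 79 bp
  249 − 172 = 77 bp
  561 − 249 = 312 bp
  wrap: 694 − 561 + 93 = 226 bp
Sorted largest to smallest: 312, 226, 79, 77 bp.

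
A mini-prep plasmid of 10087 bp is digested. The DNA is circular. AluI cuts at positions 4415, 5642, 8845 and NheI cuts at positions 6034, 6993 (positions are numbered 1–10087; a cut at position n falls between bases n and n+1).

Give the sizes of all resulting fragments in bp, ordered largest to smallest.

Combined cut positions (sorted): 4415, 5642, 6034, 6993, 8845.
Circular molecule, 5 cuts → 5 fragments:
  5642 − 4415 = 1227 bp
  6034 − 5642 = 392 bp
  6993 − 6034 = 959 bp
  8845 − 6993 = 1852 bp
  wrap: 10087 − 8845 + 4415 = 5657 bp
Sorted largest to smallest: 5657, 1852, 1227, 959, 392 bp.

5657, 1852, 1227, 959, 392 bp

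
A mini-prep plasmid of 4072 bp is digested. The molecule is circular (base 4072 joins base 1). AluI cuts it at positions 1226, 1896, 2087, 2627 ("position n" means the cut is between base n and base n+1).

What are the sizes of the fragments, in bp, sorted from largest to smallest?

Circular molecule, 4 cuts → 4 fragments:
  1896 − 1226 = 670 bp
  2087 − 1896 = 191 bp
  2627 − 2087 = 540 bp
  wrap: 4072 − 2627 + 1226 = 2671 bp
Sorted largest to smallest: 2671, 670, 540, 191 bp.

2671, 670, 540, 191 bp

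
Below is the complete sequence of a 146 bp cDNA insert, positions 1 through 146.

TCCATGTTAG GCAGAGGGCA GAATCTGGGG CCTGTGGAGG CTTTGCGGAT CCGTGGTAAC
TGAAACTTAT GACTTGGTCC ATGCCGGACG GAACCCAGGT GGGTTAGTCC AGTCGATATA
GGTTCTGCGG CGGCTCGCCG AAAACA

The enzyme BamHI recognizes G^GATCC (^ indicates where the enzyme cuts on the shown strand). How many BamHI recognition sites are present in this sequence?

1

GGATCC occurs starting at position 47.
BamHI cuts at 1 site.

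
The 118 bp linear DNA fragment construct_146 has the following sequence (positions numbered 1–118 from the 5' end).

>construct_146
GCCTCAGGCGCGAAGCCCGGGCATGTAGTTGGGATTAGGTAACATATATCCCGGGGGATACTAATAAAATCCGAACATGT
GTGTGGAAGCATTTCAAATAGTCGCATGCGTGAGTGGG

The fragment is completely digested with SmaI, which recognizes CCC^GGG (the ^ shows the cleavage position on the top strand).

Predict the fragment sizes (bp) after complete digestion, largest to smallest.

66, 34, 18 bp

SmaI sites (CCCGGG) start at positions 16, 50.
SmaI cuts after base 3 of each site, so after positions 18, 52.
Linear molecule, 2 cuts → 3 fragments:
  1–18 → 18 bp
  19–52 → 34 bp
  53–118 → 66 bp
Sorted largest to smallest: 66, 34, 18 bp.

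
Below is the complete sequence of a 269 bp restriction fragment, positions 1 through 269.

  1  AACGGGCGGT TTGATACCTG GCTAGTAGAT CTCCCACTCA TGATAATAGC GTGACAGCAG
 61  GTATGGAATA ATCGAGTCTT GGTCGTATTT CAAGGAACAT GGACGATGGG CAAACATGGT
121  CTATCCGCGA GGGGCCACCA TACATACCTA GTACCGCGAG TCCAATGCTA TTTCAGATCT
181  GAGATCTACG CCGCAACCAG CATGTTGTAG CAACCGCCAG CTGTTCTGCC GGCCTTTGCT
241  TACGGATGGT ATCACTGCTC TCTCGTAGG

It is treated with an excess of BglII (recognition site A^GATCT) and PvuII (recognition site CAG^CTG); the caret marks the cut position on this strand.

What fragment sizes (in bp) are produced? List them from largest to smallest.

148, 49, 38, 27, 7 bp

BglII sites (AGATCT) start at positions 27, 175, 182.
BglII cuts after the first base of each site, so after positions 27, 175, 182.
The PvuII site (CAGCTG) starts at position 218.
PvuII cuts after base 3 of each site, so after position 220.
Combined cut positions: 27, 175, 182, 220.
Linear molecule, 4 cuts → 5 fragments:
  1–27 → 27 bp
  28–175 → 148 bp
  176–182 → 7 bp
  183–220 → 38 bp
  221–269 → 49 bp
Sorted largest to smallest: 148, 49, 38, 27, 7 bp.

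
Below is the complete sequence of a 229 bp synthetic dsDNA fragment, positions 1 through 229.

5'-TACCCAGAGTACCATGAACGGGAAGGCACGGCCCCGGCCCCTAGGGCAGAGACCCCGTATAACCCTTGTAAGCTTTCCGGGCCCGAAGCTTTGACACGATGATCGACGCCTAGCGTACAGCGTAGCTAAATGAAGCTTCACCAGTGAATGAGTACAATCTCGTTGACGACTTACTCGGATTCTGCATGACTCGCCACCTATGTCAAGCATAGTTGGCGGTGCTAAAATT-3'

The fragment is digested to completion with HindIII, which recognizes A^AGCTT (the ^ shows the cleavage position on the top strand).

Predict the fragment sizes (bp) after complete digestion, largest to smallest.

HindIII sites (AAGCTT) start at positions 70, 86, 133.
HindIII cuts after the first base of each site, so after positions 70, 86, 133.
Linear molecule, 3 cuts → 4 fragments:
  1–70 → 70 bp
  71–86 → 16 bp
  87–133 → 47 bp
  134–229 → 96 bp
Sorted largest to smallest: 96, 70, 47, 16 bp.

96, 70, 47, 16 bp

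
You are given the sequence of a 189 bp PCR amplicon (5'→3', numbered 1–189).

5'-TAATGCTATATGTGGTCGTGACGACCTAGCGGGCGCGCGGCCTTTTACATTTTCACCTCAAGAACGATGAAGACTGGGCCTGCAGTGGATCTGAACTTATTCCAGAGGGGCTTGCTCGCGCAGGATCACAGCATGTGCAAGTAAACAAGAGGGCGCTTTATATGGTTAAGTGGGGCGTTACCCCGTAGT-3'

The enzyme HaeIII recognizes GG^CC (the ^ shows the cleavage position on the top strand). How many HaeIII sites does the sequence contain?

2

GGCC occurs starting at positions 39, 77.
HaeIII cuts at 2 sites.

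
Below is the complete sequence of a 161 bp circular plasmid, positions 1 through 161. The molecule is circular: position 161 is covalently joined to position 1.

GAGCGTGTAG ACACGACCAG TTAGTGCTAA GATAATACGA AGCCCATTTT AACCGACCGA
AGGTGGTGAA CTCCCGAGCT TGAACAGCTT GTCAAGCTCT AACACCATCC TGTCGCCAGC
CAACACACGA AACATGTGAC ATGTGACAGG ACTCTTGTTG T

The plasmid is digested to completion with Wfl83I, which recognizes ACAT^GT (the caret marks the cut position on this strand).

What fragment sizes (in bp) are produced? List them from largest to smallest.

154, 7 bp

Wfl83I sites (ACATGT) start at positions 132, 139.
Wfl83I cuts after base 4 of each site, so after positions 135, 142.
Circular molecule, 2 cuts → 2 fragments:
  136–142 → 7 bp
  143–161 then 1–135 → 19 + 135 = 154 bp
Sorted largest to smallest: 154, 7 bp.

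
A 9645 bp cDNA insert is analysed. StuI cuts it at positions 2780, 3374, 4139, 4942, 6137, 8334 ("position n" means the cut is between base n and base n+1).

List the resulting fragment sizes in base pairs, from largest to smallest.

2780, 2197, 1311, 1195, 803, 765, 594 bp

Linear molecule, 6 cuts → 7 fragments:
  2780 − 0 = 2780 bp
  3374 − 2780 = 594 bp
  4139 − 3374 = 765 bp
  4942 − 4139 = 803 bp
  6137 − 4942 = 1195 bp
  8334 − 6137 = 2197 bp
  9645 − 8334 = 1311 bp
Sorted largest to smallest: 2780, 2197, 1311, 1195, 803, 765, 594 bp.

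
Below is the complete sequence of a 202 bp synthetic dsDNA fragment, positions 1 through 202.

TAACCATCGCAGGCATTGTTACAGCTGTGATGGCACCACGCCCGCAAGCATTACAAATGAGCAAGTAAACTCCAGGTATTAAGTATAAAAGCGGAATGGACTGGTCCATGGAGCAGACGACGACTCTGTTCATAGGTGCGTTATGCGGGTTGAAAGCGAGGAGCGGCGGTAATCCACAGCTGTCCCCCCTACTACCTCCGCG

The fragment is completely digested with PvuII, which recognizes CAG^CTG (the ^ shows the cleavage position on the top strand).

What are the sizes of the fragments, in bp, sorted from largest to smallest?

PvuII sites (CAGCTG) start at positions 22, 177.
PvuII cuts after base 3 of each site, so after positions 24, 179.
Linear molecule, 2 cuts → 3 fragments:
  1–24 → 24 bp
  25–179 → 155 bp
  180–202 → 23 bp
Sorted largest to smallest: 155, 24, 23 bp.

155, 24, 23 bp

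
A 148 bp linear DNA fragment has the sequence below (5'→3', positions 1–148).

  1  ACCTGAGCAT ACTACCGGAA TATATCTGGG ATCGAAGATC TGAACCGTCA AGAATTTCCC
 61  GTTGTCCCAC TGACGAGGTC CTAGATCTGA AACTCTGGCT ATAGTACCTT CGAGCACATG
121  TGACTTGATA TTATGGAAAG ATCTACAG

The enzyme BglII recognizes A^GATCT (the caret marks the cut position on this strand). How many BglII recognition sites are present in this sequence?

AGATCT occurs starting at positions 36, 83, 139.
BglII cuts at 3 sites.

3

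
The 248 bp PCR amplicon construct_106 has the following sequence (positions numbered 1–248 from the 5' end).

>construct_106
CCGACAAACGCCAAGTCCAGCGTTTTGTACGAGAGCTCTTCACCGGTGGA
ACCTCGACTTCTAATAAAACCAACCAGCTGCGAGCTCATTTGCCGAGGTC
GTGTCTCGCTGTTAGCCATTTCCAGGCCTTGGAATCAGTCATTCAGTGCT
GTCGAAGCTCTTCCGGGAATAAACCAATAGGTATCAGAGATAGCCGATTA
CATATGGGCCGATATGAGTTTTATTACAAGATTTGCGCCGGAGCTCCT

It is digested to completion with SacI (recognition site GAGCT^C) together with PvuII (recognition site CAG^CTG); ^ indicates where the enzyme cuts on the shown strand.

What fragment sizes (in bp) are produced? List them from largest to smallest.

SacI sites (GAGCTC) start at positions 33, 82, 241.
SacI cuts after base 5 of each site (before the last base), so after positions 37, 86, 245.
The PvuII site (CAGCTG) starts at position 75.
PvuII cuts after base 3 of each site, so after position 77.
Combined cut positions: 37, 77, 86, 245.
Linear molecule, 4 cuts → 5 fragments:
  1–37 → 37 bp
  38–77 → 40 bp
  78–86 → 9 bp
  87–245 → 159 bp
  246–248 → 3 bp
Sorted largest to smallest: 159, 40, 37, 9, 3 bp.

159, 40, 37, 9, 3 bp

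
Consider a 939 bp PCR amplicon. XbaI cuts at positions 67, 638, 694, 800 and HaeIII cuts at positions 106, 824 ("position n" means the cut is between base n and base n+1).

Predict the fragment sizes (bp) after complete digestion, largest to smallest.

532, 115, 106, 67, 56, 39, 24 bp

Combined cut positions (sorted): 67, 106, 638, 694, 800, 824.
Linear molecule, 6 cuts → 7 fragments:
  67 − 0 = 67 bp
  106 − 67 = 39 bp
  638 − 106 = 532 bp
  694 − 638 = 56 bp
  800 − 694 = 106 bp
  824 − 800 = 24 bp
  939 − 824 = 115 bp
Sorted largest to smallest: 532, 115, 106, 67, 56, 39, 24 bp.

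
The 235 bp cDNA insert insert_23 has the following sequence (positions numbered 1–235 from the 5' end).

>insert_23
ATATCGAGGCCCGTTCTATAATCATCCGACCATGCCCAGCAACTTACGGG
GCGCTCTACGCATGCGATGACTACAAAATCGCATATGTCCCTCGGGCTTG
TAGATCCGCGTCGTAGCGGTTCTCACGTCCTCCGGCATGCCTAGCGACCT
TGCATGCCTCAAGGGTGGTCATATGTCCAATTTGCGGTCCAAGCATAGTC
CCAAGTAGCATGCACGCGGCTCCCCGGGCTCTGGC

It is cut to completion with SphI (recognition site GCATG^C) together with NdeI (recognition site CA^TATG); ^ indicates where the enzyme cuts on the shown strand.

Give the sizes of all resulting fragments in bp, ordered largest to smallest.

64, 56, 41, 23, 19, 17, 15 bp

SphI sites (GCATGC) start at positions 60, 135, 152, 208.
SphI cuts after base 5 of each site (before the last base), so after positions 64, 139, 156, 212.
NdeI sites (CATATG) start at positions 82, 170.
NdeI cuts after base 2 of each site, so after positions 83, 171.
Combined cut positions: 64, 83, 139, 156, 171, 212.
Linear molecule, 6 cuts → 7 fragments:
  1–64 → 64 bp
  65–83 → 19 bp
  84–139 → 56 bp
  140–156 → 17 bp
  157–171 → 15 bp
  172–212 → 41 bp
  213–235 → 23 bp
Sorted largest to smallest: 64, 56, 41, 23, 19, 17, 15 bp.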